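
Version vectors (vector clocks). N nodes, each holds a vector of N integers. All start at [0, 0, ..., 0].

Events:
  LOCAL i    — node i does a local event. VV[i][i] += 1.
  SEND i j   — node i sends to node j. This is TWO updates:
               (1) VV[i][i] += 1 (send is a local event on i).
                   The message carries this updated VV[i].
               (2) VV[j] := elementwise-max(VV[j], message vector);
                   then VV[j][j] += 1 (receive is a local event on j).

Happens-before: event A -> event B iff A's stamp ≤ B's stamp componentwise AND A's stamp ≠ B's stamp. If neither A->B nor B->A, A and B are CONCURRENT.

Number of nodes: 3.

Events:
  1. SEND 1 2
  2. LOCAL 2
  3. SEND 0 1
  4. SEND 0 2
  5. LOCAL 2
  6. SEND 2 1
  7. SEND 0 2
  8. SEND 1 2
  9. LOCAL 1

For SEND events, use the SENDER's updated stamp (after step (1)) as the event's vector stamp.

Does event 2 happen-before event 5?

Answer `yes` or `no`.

Initial: VV[0]=[0, 0, 0]
Initial: VV[1]=[0, 0, 0]
Initial: VV[2]=[0, 0, 0]
Event 1: SEND 1->2: VV[1][1]++ -> VV[1]=[0, 1, 0], msg_vec=[0, 1, 0]; VV[2]=max(VV[2],msg_vec) then VV[2][2]++ -> VV[2]=[0, 1, 1]
Event 2: LOCAL 2: VV[2][2]++ -> VV[2]=[0, 1, 2]
Event 3: SEND 0->1: VV[0][0]++ -> VV[0]=[1, 0, 0], msg_vec=[1, 0, 0]; VV[1]=max(VV[1],msg_vec) then VV[1][1]++ -> VV[1]=[1, 2, 0]
Event 4: SEND 0->2: VV[0][0]++ -> VV[0]=[2, 0, 0], msg_vec=[2, 0, 0]; VV[2]=max(VV[2],msg_vec) then VV[2][2]++ -> VV[2]=[2, 1, 3]
Event 5: LOCAL 2: VV[2][2]++ -> VV[2]=[2, 1, 4]
Event 6: SEND 2->1: VV[2][2]++ -> VV[2]=[2, 1, 5], msg_vec=[2, 1, 5]; VV[1]=max(VV[1],msg_vec) then VV[1][1]++ -> VV[1]=[2, 3, 5]
Event 7: SEND 0->2: VV[0][0]++ -> VV[0]=[3, 0, 0], msg_vec=[3, 0, 0]; VV[2]=max(VV[2],msg_vec) then VV[2][2]++ -> VV[2]=[3, 1, 6]
Event 8: SEND 1->2: VV[1][1]++ -> VV[1]=[2, 4, 5], msg_vec=[2, 4, 5]; VV[2]=max(VV[2],msg_vec) then VV[2][2]++ -> VV[2]=[3, 4, 7]
Event 9: LOCAL 1: VV[1][1]++ -> VV[1]=[2, 5, 5]
Event 2 stamp: [0, 1, 2]
Event 5 stamp: [2, 1, 4]
[0, 1, 2] <= [2, 1, 4]? True. Equal? False. Happens-before: True

Answer: yes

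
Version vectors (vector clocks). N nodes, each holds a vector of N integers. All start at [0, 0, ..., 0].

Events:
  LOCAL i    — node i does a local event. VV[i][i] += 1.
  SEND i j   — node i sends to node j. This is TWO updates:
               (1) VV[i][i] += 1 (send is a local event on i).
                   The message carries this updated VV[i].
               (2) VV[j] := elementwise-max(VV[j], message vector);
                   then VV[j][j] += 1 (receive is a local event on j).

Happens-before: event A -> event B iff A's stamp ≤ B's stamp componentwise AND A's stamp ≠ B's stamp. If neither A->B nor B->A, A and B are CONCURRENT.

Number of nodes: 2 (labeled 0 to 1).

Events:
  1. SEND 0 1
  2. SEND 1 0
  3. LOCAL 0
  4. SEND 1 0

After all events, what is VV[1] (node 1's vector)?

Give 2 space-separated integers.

Initial: VV[0]=[0, 0]
Initial: VV[1]=[0, 0]
Event 1: SEND 0->1: VV[0][0]++ -> VV[0]=[1, 0], msg_vec=[1, 0]; VV[1]=max(VV[1],msg_vec) then VV[1][1]++ -> VV[1]=[1, 1]
Event 2: SEND 1->0: VV[1][1]++ -> VV[1]=[1, 2], msg_vec=[1, 2]; VV[0]=max(VV[0],msg_vec) then VV[0][0]++ -> VV[0]=[2, 2]
Event 3: LOCAL 0: VV[0][0]++ -> VV[0]=[3, 2]
Event 4: SEND 1->0: VV[1][1]++ -> VV[1]=[1, 3], msg_vec=[1, 3]; VV[0]=max(VV[0],msg_vec) then VV[0][0]++ -> VV[0]=[4, 3]
Final vectors: VV[0]=[4, 3]; VV[1]=[1, 3]

Answer: 1 3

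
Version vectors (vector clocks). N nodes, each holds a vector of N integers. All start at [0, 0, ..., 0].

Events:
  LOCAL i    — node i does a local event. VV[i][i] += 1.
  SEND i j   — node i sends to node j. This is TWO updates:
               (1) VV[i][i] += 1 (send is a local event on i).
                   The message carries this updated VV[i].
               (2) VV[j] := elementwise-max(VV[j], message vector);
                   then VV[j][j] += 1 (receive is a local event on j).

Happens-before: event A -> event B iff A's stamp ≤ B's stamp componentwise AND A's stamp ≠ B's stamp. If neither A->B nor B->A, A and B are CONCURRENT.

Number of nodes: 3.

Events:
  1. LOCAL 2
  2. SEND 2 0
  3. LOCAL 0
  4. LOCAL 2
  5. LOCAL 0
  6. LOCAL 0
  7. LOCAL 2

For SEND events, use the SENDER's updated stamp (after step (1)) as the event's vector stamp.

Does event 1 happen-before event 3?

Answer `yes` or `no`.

Answer: yes

Derivation:
Initial: VV[0]=[0, 0, 0]
Initial: VV[1]=[0, 0, 0]
Initial: VV[2]=[0, 0, 0]
Event 1: LOCAL 2: VV[2][2]++ -> VV[2]=[0, 0, 1]
Event 2: SEND 2->0: VV[2][2]++ -> VV[2]=[0, 0, 2], msg_vec=[0, 0, 2]; VV[0]=max(VV[0],msg_vec) then VV[0][0]++ -> VV[0]=[1, 0, 2]
Event 3: LOCAL 0: VV[0][0]++ -> VV[0]=[2, 0, 2]
Event 4: LOCAL 2: VV[2][2]++ -> VV[2]=[0, 0, 3]
Event 5: LOCAL 0: VV[0][0]++ -> VV[0]=[3, 0, 2]
Event 6: LOCAL 0: VV[0][0]++ -> VV[0]=[4, 0, 2]
Event 7: LOCAL 2: VV[2][2]++ -> VV[2]=[0, 0, 4]
Event 1 stamp: [0, 0, 1]
Event 3 stamp: [2, 0, 2]
[0, 0, 1] <= [2, 0, 2]? True. Equal? False. Happens-before: True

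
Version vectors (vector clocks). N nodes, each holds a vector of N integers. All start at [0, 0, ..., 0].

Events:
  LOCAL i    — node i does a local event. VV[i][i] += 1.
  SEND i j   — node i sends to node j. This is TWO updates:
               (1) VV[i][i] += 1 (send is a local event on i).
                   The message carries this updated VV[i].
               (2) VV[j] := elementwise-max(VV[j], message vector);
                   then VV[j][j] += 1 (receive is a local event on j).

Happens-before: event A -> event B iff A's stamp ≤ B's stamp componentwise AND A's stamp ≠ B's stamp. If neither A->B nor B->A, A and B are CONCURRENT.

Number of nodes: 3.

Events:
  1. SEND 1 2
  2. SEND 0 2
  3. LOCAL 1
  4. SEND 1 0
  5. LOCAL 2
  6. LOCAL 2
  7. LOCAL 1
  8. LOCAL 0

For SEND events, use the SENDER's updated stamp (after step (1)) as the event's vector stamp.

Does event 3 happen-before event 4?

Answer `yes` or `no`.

Answer: yes

Derivation:
Initial: VV[0]=[0, 0, 0]
Initial: VV[1]=[0, 0, 0]
Initial: VV[2]=[0, 0, 0]
Event 1: SEND 1->2: VV[1][1]++ -> VV[1]=[0, 1, 0], msg_vec=[0, 1, 0]; VV[2]=max(VV[2],msg_vec) then VV[2][2]++ -> VV[2]=[0, 1, 1]
Event 2: SEND 0->2: VV[0][0]++ -> VV[0]=[1, 0, 0], msg_vec=[1, 0, 0]; VV[2]=max(VV[2],msg_vec) then VV[2][2]++ -> VV[2]=[1, 1, 2]
Event 3: LOCAL 1: VV[1][1]++ -> VV[1]=[0, 2, 0]
Event 4: SEND 1->0: VV[1][1]++ -> VV[1]=[0, 3, 0], msg_vec=[0, 3, 0]; VV[0]=max(VV[0],msg_vec) then VV[0][0]++ -> VV[0]=[2, 3, 0]
Event 5: LOCAL 2: VV[2][2]++ -> VV[2]=[1, 1, 3]
Event 6: LOCAL 2: VV[2][2]++ -> VV[2]=[1, 1, 4]
Event 7: LOCAL 1: VV[1][1]++ -> VV[1]=[0, 4, 0]
Event 8: LOCAL 0: VV[0][0]++ -> VV[0]=[3, 3, 0]
Event 3 stamp: [0, 2, 0]
Event 4 stamp: [0, 3, 0]
[0, 2, 0] <= [0, 3, 0]? True. Equal? False. Happens-before: True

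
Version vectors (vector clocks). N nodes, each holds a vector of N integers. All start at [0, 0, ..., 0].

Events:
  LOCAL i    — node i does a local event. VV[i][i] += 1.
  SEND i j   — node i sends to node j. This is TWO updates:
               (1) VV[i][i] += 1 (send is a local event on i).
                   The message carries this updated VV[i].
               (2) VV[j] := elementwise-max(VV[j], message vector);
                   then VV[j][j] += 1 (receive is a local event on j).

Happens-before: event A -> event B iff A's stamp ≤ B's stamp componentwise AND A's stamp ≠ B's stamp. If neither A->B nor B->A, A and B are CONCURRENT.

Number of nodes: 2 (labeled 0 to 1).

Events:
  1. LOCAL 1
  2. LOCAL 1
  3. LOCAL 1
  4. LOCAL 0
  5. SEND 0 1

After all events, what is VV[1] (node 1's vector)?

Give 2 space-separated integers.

Initial: VV[0]=[0, 0]
Initial: VV[1]=[0, 0]
Event 1: LOCAL 1: VV[1][1]++ -> VV[1]=[0, 1]
Event 2: LOCAL 1: VV[1][1]++ -> VV[1]=[0, 2]
Event 3: LOCAL 1: VV[1][1]++ -> VV[1]=[0, 3]
Event 4: LOCAL 0: VV[0][0]++ -> VV[0]=[1, 0]
Event 5: SEND 0->1: VV[0][0]++ -> VV[0]=[2, 0], msg_vec=[2, 0]; VV[1]=max(VV[1],msg_vec) then VV[1][1]++ -> VV[1]=[2, 4]
Final vectors: VV[0]=[2, 0]; VV[1]=[2, 4]

Answer: 2 4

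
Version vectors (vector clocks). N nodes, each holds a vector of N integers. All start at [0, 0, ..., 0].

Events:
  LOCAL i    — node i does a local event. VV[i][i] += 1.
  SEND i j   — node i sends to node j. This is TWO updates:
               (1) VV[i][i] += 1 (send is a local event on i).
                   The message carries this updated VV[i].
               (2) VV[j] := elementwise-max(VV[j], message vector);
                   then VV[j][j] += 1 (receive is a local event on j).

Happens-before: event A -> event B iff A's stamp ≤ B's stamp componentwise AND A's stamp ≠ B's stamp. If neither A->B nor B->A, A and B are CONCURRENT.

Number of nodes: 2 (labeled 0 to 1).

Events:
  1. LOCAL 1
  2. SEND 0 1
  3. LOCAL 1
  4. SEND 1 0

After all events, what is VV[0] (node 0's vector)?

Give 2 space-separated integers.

Answer: 2 4

Derivation:
Initial: VV[0]=[0, 0]
Initial: VV[1]=[0, 0]
Event 1: LOCAL 1: VV[1][1]++ -> VV[1]=[0, 1]
Event 2: SEND 0->1: VV[0][0]++ -> VV[0]=[1, 0], msg_vec=[1, 0]; VV[1]=max(VV[1],msg_vec) then VV[1][1]++ -> VV[1]=[1, 2]
Event 3: LOCAL 1: VV[1][1]++ -> VV[1]=[1, 3]
Event 4: SEND 1->0: VV[1][1]++ -> VV[1]=[1, 4], msg_vec=[1, 4]; VV[0]=max(VV[0],msg_vec) then VV[0][0]++ -> VV[0]=[2, 4]
Final vectors: VV[0]=[2, 4]; VV[1]=[1, 4]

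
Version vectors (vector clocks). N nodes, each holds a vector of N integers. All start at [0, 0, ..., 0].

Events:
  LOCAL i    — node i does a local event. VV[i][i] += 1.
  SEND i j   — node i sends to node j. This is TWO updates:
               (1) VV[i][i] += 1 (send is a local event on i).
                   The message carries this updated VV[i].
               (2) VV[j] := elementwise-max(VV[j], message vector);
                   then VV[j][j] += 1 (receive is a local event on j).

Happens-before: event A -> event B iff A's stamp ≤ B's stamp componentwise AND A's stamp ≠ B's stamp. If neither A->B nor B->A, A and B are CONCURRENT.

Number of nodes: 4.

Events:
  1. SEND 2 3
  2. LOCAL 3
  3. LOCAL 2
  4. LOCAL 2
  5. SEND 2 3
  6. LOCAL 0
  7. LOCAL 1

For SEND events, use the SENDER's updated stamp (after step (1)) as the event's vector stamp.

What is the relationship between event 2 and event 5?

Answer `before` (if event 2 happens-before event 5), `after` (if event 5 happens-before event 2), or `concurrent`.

Initial: VV[0]=[0, 0, 0, 0]
Initial: VV[1]=[0, 0, 0, 0]
Initial: VV[2]=[0, 0, 0, 0]
Initial: VV[3]=[0, 0, 0, 0]
Event 1: SEND 2->3: VV[2][2]++ -> VV[2]=[0, 0, 1, 0], msg_vec=[0, 0, 1, 0]; VV[3]=max(VV[3],msg_vec) then VV[3][3]++ -> VV[3]=[0, 0, 1, 1]
Event 2: LOCAL 3: VV[3][3]++ -> VV[3]=[0, 0, 1, 2]
Event 3: LOCAL 2: VV[2][2]++ -> VV[2]=[0, 0, 2, 0]
Event 4: LOCAL 2: VV[2][2]++ -> VV[2]=[0, 0, 3, 0]
Event 5: SEND 2->3: VV[2][2]++ -> VV[2]=[0, 0, 4, 0], msg_vec=[0, 0, 4, 0]; VV[3]=max(VV[3],msg_vec) then VV[3][3]++ -> VV[3]=[0, 0, 4, 3]
Event 6: LOCAL 0: VV[0][0]++ -> VV[0]=[1, 0, 0, 0]
Event 7: LOCAL 1: VV[1][1]++ -> VV[1]=[0, 1, 0, 0]
Event 2 stamp: [0, 0, 1, 2]
Event 5 stamp: [0, 0, 4, 0]
[0, 0, 1, 2] <= [0, 0, 4, 0]? False
[0, 0, 4, 0] <= [0, 0, 1, 2]? False
Relation: concurrent

Answer: concurrent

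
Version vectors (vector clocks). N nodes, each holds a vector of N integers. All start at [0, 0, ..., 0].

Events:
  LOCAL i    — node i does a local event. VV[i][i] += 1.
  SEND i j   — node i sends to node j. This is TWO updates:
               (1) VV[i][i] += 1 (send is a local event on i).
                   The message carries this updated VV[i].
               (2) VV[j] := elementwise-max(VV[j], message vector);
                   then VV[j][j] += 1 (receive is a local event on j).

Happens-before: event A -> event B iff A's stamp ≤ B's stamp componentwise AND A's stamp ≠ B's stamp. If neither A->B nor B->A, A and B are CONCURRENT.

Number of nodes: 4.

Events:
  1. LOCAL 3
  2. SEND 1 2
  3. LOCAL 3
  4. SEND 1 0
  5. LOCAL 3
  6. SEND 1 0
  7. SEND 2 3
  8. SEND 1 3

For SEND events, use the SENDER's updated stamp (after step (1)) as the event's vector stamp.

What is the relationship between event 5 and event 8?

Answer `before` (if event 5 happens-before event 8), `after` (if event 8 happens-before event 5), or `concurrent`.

Initial: VV[0]=[0, 0, 0, 0]
Initial: VV[1]=[0, 0, 0, 0]
Initial: VV[2]=[0, 0, 0, 0]
Initial: VV[3]=[0, 0, 0, 0]
Event 1: LOCAL 3: VV[3][3]++ -> VV[3]=[0, 0, 0, 1]
Event 2: SEND 1->2: VV[1][1]++ -> VV[1]=[0, 1, 0, 0], msg_vec=[0, 1, 0, 0]; VV[2]=max(VV[2],msg_vec) then VV[2][2]++ -> VV[2]=[0, 1, 1, 0]
Event 3: LOCAL 3: VV[3][3]++ -> VV[3]=[0, 0, 0, 2]
Event 4: SEND 1->0: VV[1][1]++ -> VV[1]=[0, 2, 0, 0], msg_vec=[0, 2, 0, 0]; VV[0]=max(VV[0],msg_vec) then VV[0][0]++ -> VV[0]=[1, 2, 0, 0]
Event 5: LOCAL 3: VV[3][3]++ -> VV[3]=[0, 0, 0, 3]
Event 6: SEND 1->0: VV[1][1]++ -> VV[1]=[0, 3, 0, 0], msg_vec=[0, 3, 0, 0]; VV[0]=max(VV[0],msg_vec) then VV[0][0]++ -> VV[0]=[2, 3, 0, 0]
Event 7: SEND 2->3: VV[2][2]++ -> VV[2]=[0, 1, 2, 0], msg_vec=[0, 1, 2, 0]; VV[3]=max(VV[3],msg_vec) then VV[3][3]++ -> VV[3]=[0, 1, 2, 4]
Event 8: SEND 1->3: VV[1][1]++ -> VV[1]=[0, 4, 0, 0], msg_vec=[0, 4, 0, 0]; VV[3]=max(VV[3],msg_vec) then VV[3][3]++ -> VV[3]=[0, 4, 2, 5]
Event 5 stamp: [0, 0, 0, 3]
Event 8 stamp: [0, 4, 0, 0]
[0, 0, 0, 3] <= [0, 4, 0, 0]? False
[0, 4, 0, 0] <= [0, 0, 0, 3]? False
Relation: concurrent

Answer: concurrent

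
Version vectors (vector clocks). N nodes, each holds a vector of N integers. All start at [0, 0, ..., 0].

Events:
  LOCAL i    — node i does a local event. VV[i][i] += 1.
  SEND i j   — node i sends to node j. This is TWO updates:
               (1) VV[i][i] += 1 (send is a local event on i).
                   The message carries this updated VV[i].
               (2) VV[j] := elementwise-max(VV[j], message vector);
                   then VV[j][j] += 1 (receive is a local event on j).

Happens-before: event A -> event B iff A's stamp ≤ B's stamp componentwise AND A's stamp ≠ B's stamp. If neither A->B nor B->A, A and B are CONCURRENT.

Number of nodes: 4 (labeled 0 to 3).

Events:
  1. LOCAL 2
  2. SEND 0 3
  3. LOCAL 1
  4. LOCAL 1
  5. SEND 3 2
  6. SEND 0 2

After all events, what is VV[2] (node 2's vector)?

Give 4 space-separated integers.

Initial: VV[0]=[0, 0, 0, 0]
Initial: VV[1]=[0, 0, 0, 0]
Initial: VV[2]=[0, 0, 0, 0]
Initial: VV[3]=[0, 0, 0, 0]
Event 1: LOCAL 2: VV[2][2]++ -> VV[2]=[0, 0, 1, 0]
Event 2: SEND 0->3: VV[0][0]++ -> VV[0]=[1, 0, 0, 0], msg_vec=[1, 0, 0, 0]; VV[3]=max(VV[3],msg_vec) then VV[3][3]++ -> VV[3]=[1, 0, 0, 1]
Event 3: LOCAL 1: VV[1][1]++ -> VV[1]=[0, 1, 0, 0]
Event 4: LOCAL 1: VV[1][1]++ -> VV[1]=[0, 2, 0, 0]
Event 5: SEND 3->2: VV[3][3]++ -> VV[3]=[1, 0, 0, 2], msg_vec=[1, 0, 0, 2]; VV[2]=max(VV[2],msg_vec) then VV[2][2]++ -> VV[2]=[1, 0, 2, 2]
Event 6: SEND 0->2: VV[0][0]++ -> VV[0]=[2, 0, 0, 0], msg_vec=[2, 0, 0, 0]; VV[2]=max(VV[2],msg_vec) then VV[2][2]++ -> VV[2]=[2, 0, 3, 2]
Final vectors: VV[0]=[2, 0, 0, 0]; VV[1]=[0, 2, 0, 0]; VV[2]=[2, 0, 3, 2]; VV[3]=[1, 0, 0, 2]

Answer: 2 0 3 2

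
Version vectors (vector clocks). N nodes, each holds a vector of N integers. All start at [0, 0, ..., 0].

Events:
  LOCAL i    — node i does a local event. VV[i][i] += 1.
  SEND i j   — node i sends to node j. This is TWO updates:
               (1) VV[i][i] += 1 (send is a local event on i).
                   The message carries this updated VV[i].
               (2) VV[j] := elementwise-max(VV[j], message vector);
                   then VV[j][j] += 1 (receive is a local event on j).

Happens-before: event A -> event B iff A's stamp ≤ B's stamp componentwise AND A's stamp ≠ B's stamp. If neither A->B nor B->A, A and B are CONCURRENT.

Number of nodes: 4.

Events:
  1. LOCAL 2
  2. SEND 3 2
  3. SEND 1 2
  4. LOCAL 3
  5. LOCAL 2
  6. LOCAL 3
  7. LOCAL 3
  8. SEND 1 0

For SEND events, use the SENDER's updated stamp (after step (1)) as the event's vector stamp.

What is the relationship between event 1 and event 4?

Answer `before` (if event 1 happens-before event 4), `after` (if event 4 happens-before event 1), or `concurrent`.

Initial: VV[0]=[0, 0, 0, 0]
Initial: VV[1]=[0, 0, 0, 0]
Initial: VV[2]=[0, 0, 0, 0]
Initial: VV[3]=[0, 0, 0, 0]
Event 1: LOCAL 2: VV[2][2]++ -> VV[2]=[0, 0, 1, 0]
Event 2: SEND 3->2: VV[3][3]++ -> VV[3]=[0, 0, 0, 1], msg_vec=[0, 0, 0, 1]; VV[2]=max(VV[2],msg_vec) then VV[2][2]++ -> VV[2]=[0, 0, 2, 1]
Event 3: SEND 1->2: VV[1][1]++ -> VV[1]=[0, 1, 0, 0], msg_vec=[0, 1, 0, 0]; VV[2]=max(VV[2],msg_vec) then VV[2][2]++ -> VV[2]=[0, 1, 3, 1]
Event 4: LOCAL 3: VV[3][3]++ -> VV[3]=[0, 0, 0, 2]
Event 5: LOCAL 2: VV[2][2]++ -> VV[2]=[0, 1, 4, 1]
Event 6: LOCAL 3: VV[3][3]++ -> VV[3]=[0, 0, 0, 3]
Event 7: LOCAL 3: VV[3][3]++ -> VV[3]=[0, 0, 0, 4]
Event 8: SEND 1->0: VV[1][1]++ -> VV[1]=[0, 2, 0, 0], msg_vec=[0, 2, 0, 0]; VV[0]=max(VV[0],msg_vec) then VV[0][0]++ -> VV[0]=[1, 2, 0, 0]
Event 1 stamp: [0, 0, 1, 0]
Event 4 stamp: [0, 0, 0, 2]
[0, 0, 1, 0] <= [0, 0, 0, 2]? False
[0, 0, 0, 2] <= [0, 0, 1, 0]? False
Relation: concurrent

Answer: concurrent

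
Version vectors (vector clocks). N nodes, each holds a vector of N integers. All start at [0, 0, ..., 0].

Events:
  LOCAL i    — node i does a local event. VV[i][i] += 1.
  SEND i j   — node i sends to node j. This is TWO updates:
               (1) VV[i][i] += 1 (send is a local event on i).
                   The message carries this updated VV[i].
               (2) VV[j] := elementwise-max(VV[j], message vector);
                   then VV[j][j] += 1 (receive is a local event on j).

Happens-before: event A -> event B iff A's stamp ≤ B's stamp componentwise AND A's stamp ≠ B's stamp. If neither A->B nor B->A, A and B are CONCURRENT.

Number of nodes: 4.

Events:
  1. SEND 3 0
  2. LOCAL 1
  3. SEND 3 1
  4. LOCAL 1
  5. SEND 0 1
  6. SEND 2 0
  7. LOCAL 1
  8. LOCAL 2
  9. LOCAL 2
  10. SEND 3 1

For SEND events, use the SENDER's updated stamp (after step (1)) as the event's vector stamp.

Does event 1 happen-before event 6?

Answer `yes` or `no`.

Initial: VV[0]=[0, 0, 0, 0]
Initial: VV[1]=[0, 0, 0, 0]
Initial: VV[2]=[0, 0, 0, 0]
Initial: VV[3]=[0, 0, 0, 0]
Event 1: SEND 3->0: VV[3][3]++ -> VV[3]=[0, 0, 0, 1], msg_vec=[0, 0, 0, 1]; VV[0]=max(VV[0],msg_vec) then VV[0][0]++ -> VV[0]=[1, 0, 0, 1]
Event 2: LOCAL 1: VV[1][1]++ -> VV[1]=[0, 1, 0, 0]
Event 3: SEND 3->1: VV[3][3]++ -> VV[3]=[0, 0, 0, 2], msg_vec=[0, 0, 0, 2]; VV[1]=max(VV[1],msg_vec) then VV[1][1]++ -> VV[1]=[0, 2, 0, 2]
Event 4: LOCAL 1: VV[1][1]++ -> VV[1]=[0, 3, 0, 2]
Event 5: SEND 0->1: VV[0][0]++ -> VV[0]=[2, 0, 0, 1], msg_vec=[2, 0, 0, 1]; VV[1]=max(VV[1],msg_vec) then VV[1][1]++ -> VV[1]=[2, 4, 0, 2]
Event 6: SEND 2->0: VV[2][2]++ -> VV[2]=[0, 0, 1, 0], msg_vec=[0, 0, 1, 0]; VV[0]=max(VV[0],msg_vec) then VV[0][0]++ -> VV[0]=[3, 0, 1, 1]
Event 7: LOCAL 1: VV[1][1]++ -> VV[1]=[2, 5, 0, 2]
Event 8: LOCAL 2: VV[2][2]++ -> VV[2]=[0, 0, 2, 0]
Event 9: LOCAL 2: VV[2][2]++ -> VV[2]=[0, 0, 3, 0]
Event 10: SEND 3->1: VV[3][3]++ -> VV[3]=[0, 0, 0, 3], msg_vec=[0, 0, 0, 3]; VV[1]=max(VV[1],msg_vec) then VV[1][1]++ -> VV[1]=[2, 6, 0, 3]
Event 1 stamp: [0, 0, 0, 1]
Event 6 stamp: [0, 0, 1, 0]
[0, 0, 0, 1] <= [0, 0, 1, 0]? False. Equal? False. Happens-before: False

Answer: no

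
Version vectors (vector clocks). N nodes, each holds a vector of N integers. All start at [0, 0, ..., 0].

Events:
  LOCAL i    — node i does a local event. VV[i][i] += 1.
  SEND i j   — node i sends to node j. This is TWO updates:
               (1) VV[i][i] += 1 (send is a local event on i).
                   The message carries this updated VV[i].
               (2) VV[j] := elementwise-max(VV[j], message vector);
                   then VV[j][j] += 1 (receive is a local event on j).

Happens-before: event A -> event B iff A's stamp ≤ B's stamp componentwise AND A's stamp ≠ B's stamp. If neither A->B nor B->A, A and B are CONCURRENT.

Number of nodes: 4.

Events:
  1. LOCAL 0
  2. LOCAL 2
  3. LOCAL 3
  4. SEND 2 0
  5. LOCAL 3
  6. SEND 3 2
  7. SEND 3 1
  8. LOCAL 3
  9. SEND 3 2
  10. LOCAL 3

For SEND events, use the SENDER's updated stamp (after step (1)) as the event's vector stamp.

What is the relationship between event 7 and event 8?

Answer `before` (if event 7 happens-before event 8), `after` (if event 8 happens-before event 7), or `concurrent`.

Initial: VV[0]=[0, 0, 0, 0]
Initial: VV[1]=[0, 0, 0, 0]
Initial: VV[2]=[0, 0, 0, 0]
Initial: VV[3]=[0, 0, 0, 0]
Event 1: LOCAL 0: VV[0][0]++ -> VV[0]=[1, 0, 0, 0]
Event 2: LOCAL 2: VV[2][2]++ -> VV[2]=[0, 0, 1, 0]
Event 3: LOCAL 3: VV[3][3]++ -> VV[3]=[0, 0, 0, 1]
Event 4: SEND 2->0: VV[2][2]++ -> VV[2]=[0, 0, 2, 0], msg_vec=[0, 0, 2, 0]; VV[0]=max(VV[0],msg_vec) then VV[0][0]++ -> VV[0]=[2, 0, 2, 0]
Event 5: LOCAL 3: VV[3][3]++ -> VV[3]=[0, 0, 0, 2]
Event 6: SEND 3->2: VV[3][3]++ -> VV[3]=[0, 0, 0, 3], msg_vec=[0, 0, 0, 3]; VV[2]=max(VV[2],msg_vec) then VV[2][2]++ -> VV[2]=[0, 0, 3, 3]
Event 7: SEND 3->1: VV[3][3]++ -> VV[3]=[0, 0, 0, 4], msg_vec=[0, 0, 0, 4]; VV[1]=max(VV[1],msg_vec) then VV[1][1]++ -> VV[1]=[0, 1, 0, 4]
Event 8: LOCAL 3: VV[3][3]++ -> VV[3]=[0, 0, 0, 5]
Event 9: SEND 3->2: VV[3][3]++ -> VV[3]=[0, 0, 0, 6], msg_vec=[0, 0, 0, 6]; VV[2]=max(VV[2],msg_vec) then VV[2][2]++ -> VV[2]=[0, 0, 4, 6]
Event 10: LOCAL 3: VV[3][3]++ -> VV[3]=[0, 0, 0, 7]
Event 7 stamp: [0, 0, 0, 4]
Event 8 stamp: [0, 0, 0, 5]
[0, 0, 0, 4] <= [0, 0, 0, 5]? True
[0, 0, 0, 5] <= [0, 0, 0, 4]? False
Relation: before

Answer: before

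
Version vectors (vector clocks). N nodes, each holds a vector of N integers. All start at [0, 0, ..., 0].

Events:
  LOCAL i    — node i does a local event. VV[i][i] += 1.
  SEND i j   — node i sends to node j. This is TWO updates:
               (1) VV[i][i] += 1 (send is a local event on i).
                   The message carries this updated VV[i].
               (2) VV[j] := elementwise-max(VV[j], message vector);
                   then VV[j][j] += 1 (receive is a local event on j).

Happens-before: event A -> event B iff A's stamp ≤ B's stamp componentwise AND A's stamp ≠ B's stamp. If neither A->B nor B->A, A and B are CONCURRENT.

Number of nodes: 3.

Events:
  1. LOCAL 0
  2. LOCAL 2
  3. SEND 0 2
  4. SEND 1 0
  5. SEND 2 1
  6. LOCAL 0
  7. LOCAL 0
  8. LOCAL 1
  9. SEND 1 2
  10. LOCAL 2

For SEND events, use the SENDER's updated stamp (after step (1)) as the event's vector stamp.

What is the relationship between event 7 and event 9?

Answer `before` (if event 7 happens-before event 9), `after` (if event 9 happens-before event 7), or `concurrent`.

Initial: VV[0]=[0, 0, 0]
Initial: VV[1]=[0, 0, 0]
Initial: VV[2]=[0, 0, 0]
Event 1: LOCAL 0: VV[0][0]++ -> VV[0]=[1, 0, 0]
Event 2: LOCAL 2: VV[2][2]++ -> VV[2]=[0, 0, 1]
Event 3: SEND 0->2: VV[0][0]++ -> VV[0]=[2, 0, 0], msg_vec=[2, 0, 0]; VV[2]=max(VV[2],msg_vec) then VV[2][2]++ -> VV[2]=[2, 0, 2]
Event 4: SEND 1->0: VV[1][1]++ -> VV[1]=[0, 1, 0], msg_vec=[0, 1, 0]; VV[0]=max(VV[0],msg_vec) then VV[0][0]++ -> VV[0]=[3, 1, 0]
Event 5: SEND 2->1: VV[2][2]++ -> VV[2]=[2, 0, 3], msg_vec=[2, 0, 3]; VV[1]=max(VV[1],msg_vec) then VV[1][1]++ -> VV[1]=[2, 2, 3]
Event 6: LOCAL 0: VV[0][0]++ -> VV[0]=[4, 1, 0]
Event 7: LOCAL 0: VV[0][0]++ -> VV[0]=[5, 1, 0]
Event 8: LOCAL 1: VV[1][1]++ -> VV[1]=[2, 3, 3]
Event 9: SEND 1->2: VV[1][1]++ -> VV[1]=[2, 4, 3], msg_vec=[2, 4, 3]; VV[2]=max(VV[2],msg_vec) then VV[2][2]++ -> VV[2]=[2, 4, 4]
Event 10: LOCAL 2: VV[2][2]++ -> VV[2]=[2, 4, 5]
Event 7 stamp: [5, 1, 0]
Event 9 stamp: [2, 4, 3]
[5, 1, 0] <= [2, 4, 3]? False
[2, 4, 3] <= [5, 1, 0]? False
Relation: concurrent

Answer: concurrent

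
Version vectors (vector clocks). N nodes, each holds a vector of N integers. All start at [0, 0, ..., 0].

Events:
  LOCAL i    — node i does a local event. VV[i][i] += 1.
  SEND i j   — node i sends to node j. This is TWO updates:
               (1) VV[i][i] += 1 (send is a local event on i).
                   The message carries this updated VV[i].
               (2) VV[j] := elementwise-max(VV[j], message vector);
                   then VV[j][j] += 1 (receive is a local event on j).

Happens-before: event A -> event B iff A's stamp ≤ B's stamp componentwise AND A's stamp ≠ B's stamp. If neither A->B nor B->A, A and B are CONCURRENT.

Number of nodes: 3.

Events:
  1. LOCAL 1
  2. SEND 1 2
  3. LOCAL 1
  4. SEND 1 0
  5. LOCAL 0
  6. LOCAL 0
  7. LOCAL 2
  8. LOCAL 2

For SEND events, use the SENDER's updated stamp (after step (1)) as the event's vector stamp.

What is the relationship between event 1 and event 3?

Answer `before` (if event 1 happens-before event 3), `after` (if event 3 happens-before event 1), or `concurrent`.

Initial: VV[0]=[0, 0, 0]
Initial: VV[1]=[0, 0, 0]
Initial: VV[2]=[0, 0, 0]
Event 1: LOCAL 1: VV[1][1]++ -> VV[1]=[0, 1, 0]
Event 2: SEND 1->2: VV[1][1]++ -> VV[1]=[0, 2, 0], msg_vec=[0, 2, 0]; VV[2]=max(VV[2],msg_vec) then VV[2][2]++ -> VV[2]=[0, 2, 1]
Event 3: LOCAL 1: VV[1][1]++ -> VV[1]=[0, 3, 0]
Event 4: SEND 1->0: VV[1][1]++ -> VV[1]=[0, 4, 0], msg_vec=[0, 4, 0]; VV[0]=max(VV[0],msg_vec) then VV[0][0]++ -> VV[0]=[1, 4, 0]
Event 5: LOCAL 0: VV[0][0]++ -> VV[0]=[2, 4, 0]
Event 6: LOCAL 0: VV[0][0]++ -> VV[0]=[3, 4, 0]
Event 7: LOCAL 2: VV[2][2]++ -> VV[2]=[0, 2, 2]
Event 8: LOCAL 2: VV[2][2]++ -> VV[2]=[0, 2, 3]
Event 1 stamp: [0, 1, 0]
Event 3 stamp: [0, 3, 0]
[0, 1, 0] <= [0, 3, 0]? True
[0, 3, 0] <= [0, 1, 0]? False
Relation: before

Answer: before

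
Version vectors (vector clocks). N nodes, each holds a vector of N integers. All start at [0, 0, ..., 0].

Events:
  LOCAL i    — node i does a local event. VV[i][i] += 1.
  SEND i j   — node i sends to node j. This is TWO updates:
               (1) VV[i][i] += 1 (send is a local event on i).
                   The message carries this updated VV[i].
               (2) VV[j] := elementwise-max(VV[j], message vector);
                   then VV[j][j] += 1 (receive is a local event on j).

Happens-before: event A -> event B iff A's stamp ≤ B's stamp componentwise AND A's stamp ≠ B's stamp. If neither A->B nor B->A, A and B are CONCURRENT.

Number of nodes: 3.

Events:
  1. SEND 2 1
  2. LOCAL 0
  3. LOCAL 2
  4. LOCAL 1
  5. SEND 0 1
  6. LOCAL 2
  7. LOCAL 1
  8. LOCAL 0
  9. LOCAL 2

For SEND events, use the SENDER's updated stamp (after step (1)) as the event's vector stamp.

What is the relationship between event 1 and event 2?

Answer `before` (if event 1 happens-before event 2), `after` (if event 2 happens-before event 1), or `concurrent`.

Answer: concurrent

Derivation:
Initial: VV[0]=[0, 0, 0]
Initial: VV[1]=[0, 0, 0]
Initial: VV[2]=[0, 0, 0]
Event 1: SEND 2->1: VV[2][2]++ -> VV[2]=[0, 0, 1], msg_vec=[0, 0, 1]; VV[1]=max(VV[1],msg_vec) then VV[1][1]++ -> VV[1]=[0, 1, 1]
Event 2: LOCAL 0: VV[0][0]++ -> VV[0]=[1, 0, 0]
Event 3: LOCAL 2: VV[2][2]++ -> VV[2]=[0, 0, 2]
Event 4: LOCAL 1: VV[1][1]++ -> VV[1]=[0, 2, 1]
Event 5: SEND 0->1: VV[0][0]++ -> VV[0]=[2, 0, 0], msg_vec=[2, 0, 0]; VV[1]=max(VV[1],msg_vec) then VV[1][1]++ -> VV[1]=[2, 3, 1]
Event 6: LOCAL 2: VV[2][2]++ -> VV[2]=[0, 0, 3]
Event 7: LOCAL 1: VV[1][1]++ -> VV[1]=[2, 4, 1]
Event 8: LOCAL 0: VV[0][0]++ -> VV[0]=[3, 0, 0]
Event 9: LOCAL 2: VV[2][2]++ -> VV[2]=[0, 0, 4]
Event 1 stamp: [0, 0, 1]
Event 2 stamp: [1, 0, 0]
[0, 0, 1] <= [1, 0, 0]? False
[1, 0, 0] <= [0, 0, 1]? False
Relation: concurrent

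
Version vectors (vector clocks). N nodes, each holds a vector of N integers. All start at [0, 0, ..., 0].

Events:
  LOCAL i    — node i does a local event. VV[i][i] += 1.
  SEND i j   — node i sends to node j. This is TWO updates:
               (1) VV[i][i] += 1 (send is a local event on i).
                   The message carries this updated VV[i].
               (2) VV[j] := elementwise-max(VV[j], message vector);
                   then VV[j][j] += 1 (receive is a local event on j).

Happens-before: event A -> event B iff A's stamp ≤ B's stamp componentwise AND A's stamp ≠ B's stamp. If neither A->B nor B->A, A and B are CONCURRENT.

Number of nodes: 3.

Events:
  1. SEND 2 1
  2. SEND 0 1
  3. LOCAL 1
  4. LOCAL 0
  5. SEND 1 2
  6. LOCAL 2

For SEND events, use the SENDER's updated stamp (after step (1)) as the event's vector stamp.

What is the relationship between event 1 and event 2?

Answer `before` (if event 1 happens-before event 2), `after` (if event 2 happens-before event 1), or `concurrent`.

Answer: concurrent

Derivation:
Initial: VV[0]=[0, 0, 0]
Initial: VV[1]=[0, 0, 0]
Initial: VV[2]=[0, 0, 0]
Event 1: SEND 2->1: VV[2][2]++ -> VV[2]=[0, 0, 1], msg_vec=[0, 0, 1]; VV[1]=max(VV[1],msg_vec) then VV[1][1]++ -> VV[1]=[0, 1, 1]
Event 2: SEND 0->1: VV[0][0]++ -> VV[0]=[1, 0, 0], msg_vec=[1, 0, 0]; VV[1]=max(VV[1],msg_vec) then VV[1][1]++ -> VV[1]=[1, 2, 1]
Event 3: LOCAL 1: VV[1][1]++ -> VV[1]=[1, 3, 1]
Event 4: LOCAL 0: VV[0][0]++ -> VV[0]=[2, 0, 0]
Event 5: SEND 1->2: VV[1][1]++ -> VV[1]=[1, 4, 1], msg_vec=[1, 4, 1]; VV[2]=max(VV[2],msg_vec) then VV[2][2]++ -> VV[2]=[1, 4, 2]
Event 6: LOCAL 2: VV[2][2]++ -> VV[2]=[1, 4, 3]
Event 1 stamp: [0, 0, 1]
Event 2 stamp: [1, 0, 0]
[0, 0, 1] <= [1, 0, 0]? False
[1, 0, 0] <= [0, 0, 1]? False
Relation: concurrent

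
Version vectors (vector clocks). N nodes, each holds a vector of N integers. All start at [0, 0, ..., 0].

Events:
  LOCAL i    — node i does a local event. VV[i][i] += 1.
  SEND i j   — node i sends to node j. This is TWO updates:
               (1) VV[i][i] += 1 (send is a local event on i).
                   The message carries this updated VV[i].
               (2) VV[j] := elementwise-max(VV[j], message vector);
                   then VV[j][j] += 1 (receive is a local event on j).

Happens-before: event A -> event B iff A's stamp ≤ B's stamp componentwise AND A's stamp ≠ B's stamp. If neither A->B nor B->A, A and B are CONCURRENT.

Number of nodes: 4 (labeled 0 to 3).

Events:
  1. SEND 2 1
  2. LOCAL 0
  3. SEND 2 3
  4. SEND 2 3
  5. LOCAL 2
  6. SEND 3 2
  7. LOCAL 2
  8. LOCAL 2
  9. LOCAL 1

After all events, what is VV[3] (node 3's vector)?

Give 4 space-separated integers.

Answer: 0 0 3 3

Derivation:
Initial: VV[0]=[0, 0, 0, 0]
Initial: VV[1]=[0, 0, 0, 0]
Initial: VV[2]=[0, 0, 0, 0]
Initial: VV[3]=[0, 0, 0, 0]
Event 1: SEND 2->1: VV[2][2]++ -> VV[2]=[0, 0, 1, 0], msg_vec=[0, 0, 1, 0]; VV[1]=max(VV[1],msg_vec) then VV[1][1]++ -> VV[1]=[0, 1, 1, 0]
Event 2: LOCAL 0: VV[0][0]++ -> VV[0]=[1, 0, 0, 0]
Event 3: SEND 2->3: VV[2][2]++ -> VV[2]=[0, 0, 2, 0], msg_vec=[0, 0, 2, 0]; VV[3]=max(VV[3],msg_vec) then VV[3][3]++ -> VV[3]=[0, 0, 2, 1]
Event 4: SEND 2->3: VV[2][2]++ -> VV[2]=[0, 0, 3, 0], msg_vec=[0, 0, 3, 0]; VV[3]=max(VV[3],msg_vec) then VV[3][3]++ -> VV[3]=[0, 0, 3, 2]
Event 5: LOCAL 2: VV[2][2]++ -> VV[2]=[0, 0, 4, 0]
Event 6: SEND 3->2: VV[3][3]++ -> VV[3]=[0, 0, 3, 3], msg_vec=[0, 0, 3, 3]; VV[2]=max(VV[2],msg_vec) then VV[2][2]++ -> VV[2]=[0, 0, 5, 3]
Event 7: LOCAL 2: VV[2][2]++ -> VV[2]=[0, 0, 6, 3]
Event 8: LOCAL 2: VV[2][2]++ -> VV[2]=[0, 0, 7, 3]
Event 9: LOCAL 1: VV[1][1]++ -> VV[1]=[0, 2, 1, 0]
Final vectors: VV[0]=[1, 0, 0, 0]; VV[1]=[0, 2, 1, 0]; VV[2]=[0, 0, 7, 3]; VV[3]=[0, 0, 3, 3]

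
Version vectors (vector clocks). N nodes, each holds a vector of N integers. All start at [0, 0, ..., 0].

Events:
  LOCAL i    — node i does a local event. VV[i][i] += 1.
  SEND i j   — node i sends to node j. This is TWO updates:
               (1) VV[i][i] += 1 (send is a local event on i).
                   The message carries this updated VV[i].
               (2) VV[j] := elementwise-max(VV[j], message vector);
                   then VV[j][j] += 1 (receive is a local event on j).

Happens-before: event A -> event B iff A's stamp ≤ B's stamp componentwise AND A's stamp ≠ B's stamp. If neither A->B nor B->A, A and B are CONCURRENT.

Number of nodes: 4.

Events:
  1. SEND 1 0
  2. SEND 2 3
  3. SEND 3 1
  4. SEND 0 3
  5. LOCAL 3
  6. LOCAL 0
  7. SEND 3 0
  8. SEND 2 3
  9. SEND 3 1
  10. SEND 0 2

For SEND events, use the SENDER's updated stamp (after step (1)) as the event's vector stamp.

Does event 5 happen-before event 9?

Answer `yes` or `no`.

Initial: VV[0]=[0, 0, 0, 0]
Initial: VV[1]=[0, 0, 0, 0]
Initial: VV[2]=[0, 0, 0, 0]
Initial: VV[3]=[0, 0, 0, 0]
Event 1: SEND 1->0: VV[1][1]++ -> VV[1]=[0, 1, 0, 0], msg_vec=[0, 1, 0, 0]; VV[0]=max(VV[0],msg_vec) then VV[0][0]++ -> VV[0]=[1, 1, 0, 0]
Event 2: SEND 2->3: VV[2][2]++ -> VV[2]=[0, 0, 1, 0], msg_vec=[0, 0, 1, 0]; VV[3]=max(VV[3],msg_vec) then VV[3][3]++ -> VV[3]=[0, 0, 1, 1]
Event 3: SEND 3->1: VV[3][3]++ -> VV[3]=[0, 0, 1, 2], msg_vec=[0, 0, 1, 2]; VV[1]=max(VV[1],msg_vec) then VV[1][1]++ -> VV[1]=[0, 2, 1, 2]
Event 4: SEND 0->3: VV[0][0]++ -> VV[0]=[2, 1, 0, 0], msg_vec=[2, 1, 0, 0]; VV[3]=max(VV[3],msg_vec) then VV[3][3]++ -> VV[3]=[2, 1, 1, 3]
Event 5: LOCAL 3: VV[3][3]++ -> VV[3]=[2, 1, 1, 4]
Event 6: LOCAL 0: VV[0][0]++ -> VV[0]=[3, 1, 0, 0]
Event 7: SEND 3->0: VV[3][3]++ -> VV[3]=[2, 1, 1, 5], msg_vec=[2, 1, 1, 5]; VV[0]=max(VV[0],msg_vec) then VV[0][0]++ -> VV[0]=[4, 1, 1, 5]
Event 8: SEND 2->3: VV[2][2]++ -> VV[2]=[0, 0, 2, 0], msg_vec=[0, 0, 2, 0]; VV[3]=max(VV[3],msg_vec) then VV[3][3]++ -> VV[3]=[2, 1, 2, 6]
Event 9: SEND 3->1: VV[3][3]++ -> VV[3]=[2, 1, 2, 7], msg_vec=[2, 1, 2, 7]; VV[1]=max(VV[1],msg_vec) then VV[1][1]++ -> VV[1]=[2, 3, 2, 7]
Event 10: SEND 0->2: VV[0][0]++ -> VV[0]=[5, 1, 1, 5], msg_vec=[5, 1, 1, 5]; VV[2]=max(VV[2],msg_vec) then VV[2][2]++ -> VV[2]=[5, 1, 3, 5]
Event 5 stamp: [2, 1, 1, 4]
Event 9 stamp: [2, 1, 2, 7]
[2, 1, 1, 4] <= [2, 1, 2, 7]? True. Equal? False. Happens-before: True

Answer: yes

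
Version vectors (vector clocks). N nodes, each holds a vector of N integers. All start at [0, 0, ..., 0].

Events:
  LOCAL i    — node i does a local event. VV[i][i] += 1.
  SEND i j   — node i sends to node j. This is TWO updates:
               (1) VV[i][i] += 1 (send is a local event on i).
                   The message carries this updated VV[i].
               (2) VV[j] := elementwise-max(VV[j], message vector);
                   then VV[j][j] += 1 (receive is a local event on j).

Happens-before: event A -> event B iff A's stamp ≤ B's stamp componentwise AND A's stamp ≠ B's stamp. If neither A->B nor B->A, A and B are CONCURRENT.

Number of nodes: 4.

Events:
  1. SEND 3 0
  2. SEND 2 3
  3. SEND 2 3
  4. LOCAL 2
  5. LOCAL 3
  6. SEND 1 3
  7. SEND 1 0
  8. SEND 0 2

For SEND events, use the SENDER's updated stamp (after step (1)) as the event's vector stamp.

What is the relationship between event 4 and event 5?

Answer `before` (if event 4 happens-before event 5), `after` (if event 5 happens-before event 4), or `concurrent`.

Answer: concurrent

Derivation:
Initial: VV[0]=[0, 0, 0, 0]
Initial: VV[1]=[0, 0, 0, 0]
Initial: VV[2]=[0, 0, 0, 0]
Initial: VV[3]=[0, 0, 0, 0]
Event 1: SEND 3->0: VV[3][3]++ -> VV[3]=[0, 0, 0, 1], msg_vec=[0, 0, 0, 1]; VV[0]=max(VV[0],msg_vec) then VV[0][0]++ -> VV[0]=[1, 0, 0, 1]
Event 2: SEND 2->3: VV[2][2]++ -> VV[2]=[0, 0, 1, 0], msg_vec=[0, 0, 1, 0]; VV[3]=max(VV[3],msg_vec) then VV[3][3]++ -> VV[3]=[0, 0, 1, 2]
Event 3: SEND 2->3: VV[2][2]++ -> VV[2]=[0, 0, 2, 0], msg_vec=[0, 0, 2, 0]; VV[3]=max(VV[3],msg_vec) then VV[3][3]++ -> VV[3]=[0, 0, 2, 3]
Event 4: LOCAL 2: VV[2][2]++ -> VV[2]=[0, 0, 3, 0]
Event 5: LOCAL 3: VV[3][3]++ -> VV[3]=[0, 0, 2, 4]
Event 6: SEND 1->3: VV[1][1]++ -> VV[1]=[0, 1, 0, 0], msg_vec=[0, 1, 0, 0]; VV[3]=max(VV[3],msg_vec) then VV[3][3]++ -> VV[3]=[0, 1, 2, 5]
Event 7: SEND 1->0: VV[1][1]++ -> VV[1]=[0, 2, 0, 0], msg_vec=[0, 2, 0, 0]; VV[0]=max(VV[0],msg_vec) then VV[0][0]++ -> VV[0]=[2, 2, 0, 1]
Event 8: SEND 0->2: VV[0][0]++ -> VV[0]=[3, 2, 0, 1], msg_vec=[3, 2, 0, 1]; VV[2]=max(VV[2],msg_vec) then VV[2][2]++ -> VV[2]=[3, 2, 4, 1]
Event 4 stamp: [0, 0, 3, 0]
Event 5 stamp: [0, 0, 2, 4]
[0, 0, 3, 0] <= [0, 0, 2, 4]? False
[0, 0, 2, 4] <= [0, 0, 3, 0]? False
Relation: concurrent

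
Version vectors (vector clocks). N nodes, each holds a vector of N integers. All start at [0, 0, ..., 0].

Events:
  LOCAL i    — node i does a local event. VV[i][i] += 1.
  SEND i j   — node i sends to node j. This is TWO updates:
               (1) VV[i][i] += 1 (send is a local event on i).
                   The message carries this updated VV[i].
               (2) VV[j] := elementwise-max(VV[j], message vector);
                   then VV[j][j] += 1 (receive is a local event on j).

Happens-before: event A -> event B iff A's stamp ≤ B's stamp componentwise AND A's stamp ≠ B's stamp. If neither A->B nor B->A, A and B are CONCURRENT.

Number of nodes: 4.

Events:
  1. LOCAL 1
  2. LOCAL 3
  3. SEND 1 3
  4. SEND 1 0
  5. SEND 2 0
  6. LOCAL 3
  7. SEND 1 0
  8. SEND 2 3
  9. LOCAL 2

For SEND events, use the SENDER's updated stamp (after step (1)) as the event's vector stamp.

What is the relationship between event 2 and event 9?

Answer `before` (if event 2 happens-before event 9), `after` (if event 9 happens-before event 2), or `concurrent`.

Answer: concurrent

Derivation:
Initial: VV[0]=[0, 0, 0, 0]
Initial: VV[1]=[0, 0, 0, 0]
Initial: VV[2]=[0, 0, 0, 0]
Initial: VV[3]=[0, 0, 0, 0]
Event 1: LOCAL 1: VV[1][1]++ -> VV[1]=[0, 1, 0, 0]
Event 2: LOCAL 3: VV[3][3]++ -> VV[3]=[0, 0, 0, 1]
Event 3: SEND 1->3: VV[1][1]++ -> VV[1]=[0, 2, 0, 0], msg_vec=[0, 2, 0, 0]; VV[3]=max(VV[3],msg_vec) then VV[3][3]++ -> VV[3]=[0, 2, 0, 2]
Event 4: SEND 1->0: VV[1][1]++ -> VV[1]=[0, 3, 0, 0], msg_vec=[0, 3, 0, 0]; VV[0]=max(VV[0],msg_vec) then VV[0][0]++ -> VV[0]=[1, 3, 0, 0]
Event 5: SEND 2->0: VV[2][2]++ -> VV[2]=[0, 0, 1, 0], msg_vec=[0, 0, 1, 0]; VV[0]=max(VV[0],msg_vec) then VV[0][0]++ -> VV[0]=[2, 3, 1, 0]
Event 6: LOCAL 3: VV[3][3]++ -> VV[3]=[0, 2, 0, 3]
Event 7: SEND 1->0: VV[1][1]++ -> VV[1]=[0, 4, 0, 0], msg_vec=[0, 4, 0, 0]; VV[0]=max(VV[0],msg_vec) then VV[0][0]++ -> VV[0]=[3, 4, 1, 0]
Event 8: SEND 2->3: VV[2][2]++ -> VV[2]=[0, 0, 2, 0], msg_vec=[0, 0, 2, 0]; VV[3]=max(VV[3],msg_vec) then VV[3][3]++ -> VV[3]=[0, 2, 2, 4]
Event 9: LOCAL 2: VV[2][2]++ -> VV[2]=[0, 0, 3, 0]
Event 2 stamp: [0, 0, 0, 1]
Event 9 stamp: [0, 0, 3, 0]
[0, 0, 0, 1] <= [0, 0, 3, 0]? False
[0, 0, 3, 0] <= [0, 0, 0, 1]? False
Relation: concurrent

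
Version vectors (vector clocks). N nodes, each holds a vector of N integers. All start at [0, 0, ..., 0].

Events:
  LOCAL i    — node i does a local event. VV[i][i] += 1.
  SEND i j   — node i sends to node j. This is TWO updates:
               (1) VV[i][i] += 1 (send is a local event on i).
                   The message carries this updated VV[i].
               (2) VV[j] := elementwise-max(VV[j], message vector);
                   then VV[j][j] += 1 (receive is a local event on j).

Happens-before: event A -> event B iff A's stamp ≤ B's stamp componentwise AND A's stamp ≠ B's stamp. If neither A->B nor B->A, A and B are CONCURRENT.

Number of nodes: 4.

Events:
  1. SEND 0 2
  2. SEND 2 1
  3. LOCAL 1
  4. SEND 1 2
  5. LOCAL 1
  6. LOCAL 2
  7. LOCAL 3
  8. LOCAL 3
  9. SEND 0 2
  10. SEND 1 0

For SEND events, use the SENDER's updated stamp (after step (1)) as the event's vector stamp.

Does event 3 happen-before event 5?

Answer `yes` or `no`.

Answer: yes

Derivation:
Initial: VV[0]=[0, 0, 0, 0]
Initial: VV[1]=[0, 0, 0, 0]
Initial: VV[2]=[0, 0, 0, 0]
Initial: VV[3]=[0, 0, 0, 0]
Event 1: SEND 0->2: VV[0][0]++ -> VV[0]=[1, 0, 0, 0], msg_vec=[1, 0, 0, 0]; VV[2]=max(VV[2],msg_vec) then VV[2][2]++ -> VV[2]=[1, 0, 1, 0]
Event 2: SEND 2->1: VV[2][2]++ -> VV[2]=[1, 0, 2, 0], msg_vec=[1, 0, 2, 0]; VV[1]=max(VV[1],msg_vec) then VV[1][1]++ -> VV[1]=[1, 1, 2, 0]
Event 3: LOCAL 1: VV[1][1]++ -> VV[1]=[1, 2, 2, 0]
Event 4: SEND 1->2: VV[1][1]++ -> VV[1]=[1, 3, 2, 0], msg_vec=[1, 3, 2, 0]; VV[2]=max(VV[2],msg_vec) then VV[2][2]++ -> VV[2]=[1, 3, 3, 0]
Event 5: LOCAL 1: VV[1][1]++ -> VV[1]=[1, 4, 2, 0]
Event 6: LOCAL 2: VV[2][2]++ -> VV[2]=[1, 3, 4, 0]
Event 7: LOCAL 3: VV[3][3]++ -> VV[3]=[0, 0, 0, 1]
Event 8: LOCAL 3: VV[3][3]++ -> VV[3]=[0, 0, 0, 2]
Event 9: SEND 0->2: VV[0][0]++ -> VV[0]=[2, 0, 0, 0], msg_vec=[2, 0, 0, 0]; VV[2]=max(VV[2],msg_vec) then VV[2][2]++ -> VV[2]=[2, 3, 5, 0]
Event 10: SEND 1->0: VV[1][1]++ -> VV[1]=[1, 5, 2, 0], msg_vec=[1, 5, 2, 0]; VV[0]=max(VV[0],msg_vec) then VV[0][0]++ -> VV[0]=[3, 5, 2, 0]
Event 3 stamp: [1, 2, 2, 0]
Event 5 stamp: [1, 4, 2, 0]
[1, 2, 2, 0] <= [1, 4, 2, 0]? True. Equal? False. Happens-before: True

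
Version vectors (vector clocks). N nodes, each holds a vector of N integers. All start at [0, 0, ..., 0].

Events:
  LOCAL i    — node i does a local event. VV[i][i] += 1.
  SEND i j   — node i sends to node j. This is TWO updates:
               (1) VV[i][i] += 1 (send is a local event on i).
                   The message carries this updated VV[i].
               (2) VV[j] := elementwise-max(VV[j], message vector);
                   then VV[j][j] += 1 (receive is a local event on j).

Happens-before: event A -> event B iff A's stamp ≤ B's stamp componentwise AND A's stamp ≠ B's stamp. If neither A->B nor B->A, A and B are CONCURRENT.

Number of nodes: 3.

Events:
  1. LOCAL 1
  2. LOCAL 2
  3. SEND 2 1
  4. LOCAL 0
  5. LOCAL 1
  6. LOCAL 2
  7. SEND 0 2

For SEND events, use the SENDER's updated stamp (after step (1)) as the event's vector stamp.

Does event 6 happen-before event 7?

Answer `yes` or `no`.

Answer: no

Derivation:
Initial: VV[0]=[0, 0, 0]
Initial: VV[1]=[0, 0, 0]
Initial: VV[2]=[0, 0, 0]
Event 1: LOCAL 1: VV[1][1]++ -> VV[1]=[0, 1, 0]
Event 2: LOCAL 2: VV[2][2]++ -> VV[2]=[0, 0, 1]
Event 3: SEND 2->1: VV[2][2]++ -> VV[2]=[0, 0, 2], msg_vec=[0, 0, 2]; VV[1]=max(VV[1],msg_vec) then VV[1][1]++ -> VV[1]=[0, 2, 2]
Event 4: LOCAL 0: VV[0][0]++ -> VV[0]=[1, 0, 0]
Event 5: LOCAL 1: VV[1][1]++ -> VV[1]=[0, 3, 2]
Event 6: LOCAL 2: VV[2][2]++ -> VV[2]=[0, 0, 3]
Event 7: SEND 0->2: VV[0][0]++ -> VV[0]=[2, 0, 0], msg_vec=[2, 0, 0]; VV[2]=max(VV[2],msg_vec) then VV[2][2]++ -> VV[2]=[2, 0, 4]
Event 6 stamp: [0, 0, 3]
Event 7 stamp: [2, 0, 0]
[0, 0, 3] <= [2, 0, 0]? False. Equal? False. Happens-before: False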